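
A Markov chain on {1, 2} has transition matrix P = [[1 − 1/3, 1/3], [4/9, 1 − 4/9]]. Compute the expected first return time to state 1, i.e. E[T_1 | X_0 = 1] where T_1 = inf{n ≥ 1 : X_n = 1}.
E[T_1 | X_0 = 1] = 1/π_1 = 7/4

For an irreducible recurrent Markov chain with stationary distribution π, E[T_i | X_0 = i] = 1/π_i (Kac's formula). Here π_1 = (4/9)/(1/3 + 4/9) = (4/9)/(7/9) = 4/7, so E[T_1 | X_0 = 1] = 1/π_1 = (1/3 + 4/9)/(4/9) = (7/9)/(4/9) = 7/4.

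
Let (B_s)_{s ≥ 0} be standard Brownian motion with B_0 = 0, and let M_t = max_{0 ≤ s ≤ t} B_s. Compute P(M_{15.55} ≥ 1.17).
P(M_{15.55} ≥ 1.17) = 2·P(B_{15.55} ≥ 1.17) = 2(1 − Φ(1.17/√15.55)) ≈ 0.7667

By the reflection principle for Brownian motion, P(M_t ≥ a) = 2 · P(B_t ≥ a) for a ≥ 0. Since B_t ~ N(0, t), P(B_t ≥ 1.17) = 1 − Φ(1.17/√t) = 1 − Φ(1.17/√15.55) = 1 − Φ(0.2967). So
  P(M_{15.55} ≥ 1.17) = 2(1 − Φ(0.2967)) ≈ 0.7667.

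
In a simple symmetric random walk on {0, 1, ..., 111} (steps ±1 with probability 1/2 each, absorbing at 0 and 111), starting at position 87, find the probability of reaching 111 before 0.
P(hit 111 before 0) = 87/111 = 29/37

Let u_k = P(hit 111 before 0 | start at k). Then u_0 = 0, u_111 = 1, and u_k = u_{k-1}/2 + u_{k+1}/2 for 1 ≤ k ≤ 110. This harmonic recurrence is solved by u_k = k/111, giving u_87 = 87/111 = 29/37.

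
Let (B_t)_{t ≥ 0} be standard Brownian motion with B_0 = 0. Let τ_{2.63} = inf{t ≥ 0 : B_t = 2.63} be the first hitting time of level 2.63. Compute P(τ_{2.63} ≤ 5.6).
P(τ_{2.63} ≤ 5.6) = 2(1 − Φ(2.63/√5.6)) = 2(1 − Φ(1.1114)) ≈ 0.2664

By the reflection principle for standard BM, P(τ_b ≤ t) = 2 · P(B_t ≥ b). Since B_t ~ N(0, t), P(B_t ≥ 2.63) = 1 − Φ(2.63/√t) = 1 − Φ(2.63/√5.6) = 1 − Φ(1.1114) ≈ 0.13320. Doubling: P(τ_{2.63} ≤ 5.6) ≈ 2 · 0.13320 = 0.26640 ≈ 0.2664.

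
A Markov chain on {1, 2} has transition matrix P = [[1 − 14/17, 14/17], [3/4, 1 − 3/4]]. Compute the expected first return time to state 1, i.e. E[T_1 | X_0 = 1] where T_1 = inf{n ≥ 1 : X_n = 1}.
E[T_1 | X_0 = 1] = 1/π_1 = 107/51

For an irreducible recurrent Markov chain with stationary distribution π, E[T_i | X_0 = i] = 1/π_i (Kac's formula). Here π_1 = (3/4)/(14/17 + 3/4) = (3/4)/(107/68) = 51/107, so E[T_1 | X_0 = 1] = 1/π_1 = (14/17 + 3/4)/(3/4) = (107/68)/(3/4) = 107/51.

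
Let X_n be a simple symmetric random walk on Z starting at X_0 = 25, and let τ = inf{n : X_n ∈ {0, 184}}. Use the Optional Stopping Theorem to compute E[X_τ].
E[X_τ] = 25

X_n is a martingale and τ is a bounded-mean stopping time (indeed τ is finite a.s. with bounded expectation since the walk is in a bounded region). By the OST, E[X_τ] = E[X_0] = 25. Equivalently: E[X_τ] = 184 · P(hit 184 first) + 0 · P(hit 0 first) = 184 · (25/184) = 25.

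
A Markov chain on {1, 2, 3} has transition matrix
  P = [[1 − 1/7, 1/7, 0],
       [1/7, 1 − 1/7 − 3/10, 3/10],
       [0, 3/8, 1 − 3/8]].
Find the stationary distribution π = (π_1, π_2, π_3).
π = (5/14, 5/14, 2/7)

This is a birth-death chain on three states, which satisfies detailed balance: π_1 · P_{12} = π_2 · P_{21} and π_2 · P_{23} = π_3 · P_{32}.
From π_1 · 1/7 = π_2 · 1/7: π_2/π_1 = (1/7)/(1/7) = 1.
From π_2 · 3/10 = π_3 · 3/8: π_3/π_2 = (3/10)/(3/8) = 4/5.
Take π_1 proportional to 1; then unnormalized π = (1, 1, 4/5). Normalize by dividing by the sum 14/5:
  π = (5/14, 5/14, 2/7).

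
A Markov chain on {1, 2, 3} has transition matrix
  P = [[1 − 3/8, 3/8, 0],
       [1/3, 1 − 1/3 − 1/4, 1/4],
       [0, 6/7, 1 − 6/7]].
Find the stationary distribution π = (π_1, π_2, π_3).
π = (64/157, 72/157, 21/157)

This is a birth-death chain on three states, which satisfies detailed balance: π_1 · P_{12} = π_2 · P_{21} and π_2 · P_{23} = π_3 · P_{32}.
From π_1 · 3/8 = π_2 · 1/3: π_2/π_1 = (3/8)/(1/3) = 9/8.
From π_2 · 1/4 = π_3 · 6/7: π_3/π_2 = (1/4)/(6/7) = 7/24.
Take π_1 proportional to 1; then unnormalized π = (1, 9/8, 21/64). Normalize by dividing by the sum 157/64:
  π = (64/157, 72/157, 21/157).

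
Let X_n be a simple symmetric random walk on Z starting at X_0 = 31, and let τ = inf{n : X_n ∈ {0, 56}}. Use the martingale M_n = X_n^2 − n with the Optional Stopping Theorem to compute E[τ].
E[τ] = 775

M_n = X_n^2 − n is a martingale (since E[X_{n+1}^2 | F_n] = X_n^2 + 1). By OST (τ has finite mean in a bounded region), E[M_τ] = E[M_0] = X_0^2 − 0 = 31^2 = 961. Also E[M_τ] = E[X_τ^2] − E[τ]. The walk exits at 0 or 56, with P(hit 56 first) = 31/56, so E[X_τ^2] = 56^2 · 31/56 + 0 = 1736. Thus E[τ] = E[X_τ^2] − E[M_τ] = 1736 − 961 = 775 = 31(56 − 31) = 775.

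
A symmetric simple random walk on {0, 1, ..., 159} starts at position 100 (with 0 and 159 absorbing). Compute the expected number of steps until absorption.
E[τ | X_0 = 100] = 5900

Let v_k = E[τ | X_0 = k]. Boundary: v_0 = v_159 = 0. Recurrence: v_k = 1 + (v_{k-1} + v_{k+1})/2 for 1 ≤ k ≤ 158. The particular solution to v_k − (v_{k-1} + v_{k+1})/2 = 1 is v_k = −k^2. Adding homogeneous solution A + B k and matching boundaries gives v_k = k (159 − k). Substituting k = 100: v_100 = 100 · 59 = 5900.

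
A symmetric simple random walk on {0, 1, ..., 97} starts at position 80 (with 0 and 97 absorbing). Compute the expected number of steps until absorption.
E[τ | X_0 = 80] = 1360

Let v_k = E[τ | X_0 = k]. Boundary: v_0 = v_97 = 0. Recurrence: v_k = 1 + (v_{k-1} + v_{k+1})/2 for 1 ≤ k ≤ 96. The particular solution to v_k − (v_{k-1} + v_{k+1})/2 = 1 is v_k = −k^2. Adding homogeneous solution A + B k and matching boundaries gives v_k = k (97 − k). Substituting k = 80: v_80 = 80 · 17 = 1360.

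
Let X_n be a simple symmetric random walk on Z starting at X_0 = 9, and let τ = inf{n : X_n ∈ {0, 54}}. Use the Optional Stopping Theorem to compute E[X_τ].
E[X_τ] = 9

X_n is a martingale and τ is a bounded-mean stopping time (indeed τ is finite a.s. with bounded expectation since the walk is in a bounded region). By the OST, E[X_τ] = E[X_0] = 9. Equivalently: E[X_τ] = 54 · P(hit 54 first) + 0 · P(hit 0 first) = 54 · (9/54) = 9.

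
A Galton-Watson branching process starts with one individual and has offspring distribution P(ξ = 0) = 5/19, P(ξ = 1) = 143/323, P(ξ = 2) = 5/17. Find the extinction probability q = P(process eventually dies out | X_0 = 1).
q = 17/19

The pgf is f(s) = 5/19 + 143/323·s + 5/17·s². The extinction probability q is the smallest fixed point of f in [0, 1]. Setting s = f(s):
  5/17·s² + (143/323 − 1)·s + 5/19 = 0
  5/17·s² − (5/19 + 5/17)·s + 5/19 = 0
which factors as (s − 1)·(5/17·s − 5/19) = 0, giving roots s = 1 and s = (5/19)/(5/17) = 17/19.
Mean offspring μ = 143/323 + 2·5/17 = 333/323 > 1 (supercritical), so q < 1. The extinction probability is the smaller root: q = (5/19)/(5/17) = 17/19.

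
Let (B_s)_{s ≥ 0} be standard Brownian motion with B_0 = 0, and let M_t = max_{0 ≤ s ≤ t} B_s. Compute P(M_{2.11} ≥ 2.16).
P(M_{2.11} ≥ 2.16) = 2·P(B_{2.11} ≥ 2.16) = 2(1 − Φ(2.16/√2.11)) ≈ 0.1370

By the reflection principle for Brownian motion, P(M_t ≥ a) = 2 · P(B_t ≥ a) for a ≥ 0. Since B_t ~ N(0, t), P(B_t ≥ 2.16) = 1 − Φ(2.16/√t) = 1 − Φ(2.16/√2.11) = 1 − Φ(1.4870). So
  P(M_{2.11} ≥ 2.16) = 2(1 − Φ(1.4870)) ≈ 0.1370.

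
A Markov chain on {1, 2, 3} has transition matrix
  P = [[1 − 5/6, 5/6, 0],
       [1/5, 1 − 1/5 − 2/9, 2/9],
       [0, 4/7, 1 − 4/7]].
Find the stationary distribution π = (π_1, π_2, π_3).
π = (108/733, 450/733, 175/733)

This is a birth-death chain on three states, which satisfies detailed balance: π_1 · P_{12} = π_2 · P_{21} and π_2 · P_{23} = π_3 · P_{32}.
From π_1 · 5/6 = π_2 · 1/5: π_2/π_1 = (5/6)/(1/5) = 25/6.
From π_2 · 2/9 = π_3 · 4/7: π_3/π_2 = (2/9)/(4/7) = 7/18.
Take π_1 proportional to 1; then unnormalized π = (1, 25/6, 175/108). Normalize by dividing by the sum 733/108:
  π = (108/733, 450/733, 175/733).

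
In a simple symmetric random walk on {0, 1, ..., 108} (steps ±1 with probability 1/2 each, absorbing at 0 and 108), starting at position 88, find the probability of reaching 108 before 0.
P(hit 108 before 0) = 88/108 = 22/27

Let u_k = P(hit 108 before 0 | start at k). Then u_0 = 0, u_108 = 1, and u_k = u_{k-1}/2 + u_{k+1}/2 for 1 ≤ k ≤ 107. This harmonic recurrence is solved by u_k = k/108, giving u_88 = 88/108 = 22/27.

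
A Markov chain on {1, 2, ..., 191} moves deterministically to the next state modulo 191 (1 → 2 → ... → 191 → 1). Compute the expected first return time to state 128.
E[T_128 | X_0 = 128] = 191

The chain cycles deterministically, so starting at state 128 it returns in exactly 191 steps. Equivalently, the stationary distribution is uniform π_j = 1/191 for every state j, so by Kac's formula E[T_128] = 1/π_128 = 191.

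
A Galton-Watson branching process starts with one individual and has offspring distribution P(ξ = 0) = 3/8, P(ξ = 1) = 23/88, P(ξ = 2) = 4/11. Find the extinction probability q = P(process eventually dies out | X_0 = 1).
q = 1

Mean offspring μ = 0·3/8 + 1·23/88 + 2·4/11 = 87/88 ≤ 1. For μ ≤ 1 with offspring not concentrated at 1, the Galton-Watson process goes extinct almost surely, so q = 1.
(Algebraic check: The pgf is f(s) = 3/8 + 23/88·s + 4/11·s². The extinction probability q is the smallest fixed point of f in [0, 1]. Setting s = f(s):
  4/11·s² + (23/88 − 1)·s + 3/8 = 0
  4/11·s² − (3/8 + 4/11)·s + 3/8 = 0
which factors as (s − 1)·(4/11·s − 3/8) = 0, giving roots s = 1 and s = (3/8)/(4/11) = 33/32. Since 33/32 ≥ 1, the smallest root in [0, 1] is s = 1.)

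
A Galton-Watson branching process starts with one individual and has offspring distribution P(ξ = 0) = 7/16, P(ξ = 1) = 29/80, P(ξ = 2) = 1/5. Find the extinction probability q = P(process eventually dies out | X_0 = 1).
q = 1

Mean offspring μ = 0·7/16 + 1·29/80 + 2·1/5 = 61/80 ≤ 1. For μ ≤ 1 with offspring not concentrated at 1, the Galton-Watson process goes extinct almost surely, so q = 1.
(Algebraic check: The pgf is f(s) = 7/16 + 29/80·s + 1/5·s². The extinction probability q is the smallest fixed point of f in [0, 1]. Setting s = f(s):
  1/5·s² + (29/80 − 1)·s + 7/16 = 0
  1/5·s² − (7/16 + 1/5)·s + 7/16 = 0
which factors as (s − 1)·(1/5·s − 7/16) = 0, giving roots s = 1 and s = (7/16)/(1/5) = 35/16. Since 35/16 ≥ 1, the smallest root in [0, 1] is s = 1.)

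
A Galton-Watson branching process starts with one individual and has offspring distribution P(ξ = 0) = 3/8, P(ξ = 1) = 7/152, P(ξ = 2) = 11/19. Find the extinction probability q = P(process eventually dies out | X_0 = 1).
q = 57/88

The pgf is f(s) = 3/8 + 7/152·s + 11/19·s². The extinction probability q is the smallest fixed point of f in [0, 1]. Setting s = f(s):
  11/19·s² + (7/152 − 1)·s + 3/8 = 0
  11/19·s² − (3/8 + 11/19)·s + 3/8 = 0
which factors as (s − 1)·(11/19·s − 3/8) = 0, giving roots s = 1 and s = (3/8)/(11/19) = 57/88.
Mean offspring μ = 7/152 + 2·11/19 = 183/152 > 1 (supercritical), so q < 1. The extinction probability is the smaller root: q = (3/8)/(11/19) = 57/88.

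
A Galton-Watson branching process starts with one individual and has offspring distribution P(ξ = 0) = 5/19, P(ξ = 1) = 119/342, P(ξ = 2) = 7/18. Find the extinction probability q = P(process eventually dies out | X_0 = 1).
q = 90/133

The pgf is f(s) = 5/19 + 119/342·s + 7/18·s². The extinction probability q is the smallest fixed point of f in [0, 1]. Setting s = f(s):
  7/18·s² + (119/342 − 1)·s + 5/19 = 0
  7/18·s² − (5/19 + 7/18)·s + 5/19 = 0
which factors as (s − 1)·(7/18·s − 5/19) = 0, giving roots s = 1 and s = (5/19)/(7/18) = 90/133.
Mean offspring μ = 119/342 + 2·7/18 = 385/342 > 1 (supercritical), so q < 1. The extinction probability is the smaller root: q = (5/19)/(7/18) = 90/133.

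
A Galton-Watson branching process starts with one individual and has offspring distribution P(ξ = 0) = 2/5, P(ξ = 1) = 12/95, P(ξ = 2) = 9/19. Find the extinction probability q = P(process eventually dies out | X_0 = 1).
q = 38/45

The pgf is f(s) = 2/5 + 12/95·s + 9/19·s². The extinction probability q is the smallest fixed point of f in [0, 1]. Setting s = f(s):
  9/19·s² + (12/95 − 1)·s + 2/5 = 0
  9/19·s² − (2/5 + 9/19)·s + 2/5 = 0
which factors as (s − 1)·(9/19·s − 2/5) = 0, giving roots s = 1 and s = (2/5)/(9/19) = 38/45.
Mean offspring μ = 12/95 + 2·9/19 = 102/95 > 1 (supercritical), so q < 1. The extinction probability is the smaller root: q = (2/5)/(9/19) = 38/45.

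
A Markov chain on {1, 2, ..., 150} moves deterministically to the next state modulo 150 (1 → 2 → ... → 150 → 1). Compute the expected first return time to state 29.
E[T_29 | X_0 = 29] = 150

The chain cycles deterministically, so starting at state 29 it returns in exactly 150 steps. Equivalently, the stationary distribution is uniform π_j = 1/150 for every state j, so by Kac's formula E[T_29] = 1/π_29 = 150.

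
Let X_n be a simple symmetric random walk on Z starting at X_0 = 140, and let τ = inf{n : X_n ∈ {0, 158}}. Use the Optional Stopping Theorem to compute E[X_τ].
E[X_τ] = 140

X_n is a martingale and τ is a bounded-mean stopping time (indeed τ is finite a.s. with bounded expectation since the walk is in a bounded region). By the OST, E[X_τ] = E[X_0] = 140. Equivalently: E[X_τ] = 158 · P(hit 158 first) + 0 · P(hit 0 first) = 158 · (140/158) = 140.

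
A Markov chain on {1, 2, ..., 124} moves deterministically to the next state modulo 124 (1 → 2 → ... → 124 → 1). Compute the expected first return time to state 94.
E[T_94 | X_0 = 94] = 124

The chain cycles deterministically, so starting at state 94 it returns in exactly 124 steps. Equivalently, the stationary distribution is uniform π_j = 1/124 for every state j, so by Kac's formula E[T_94] = 1/π_94 = 124.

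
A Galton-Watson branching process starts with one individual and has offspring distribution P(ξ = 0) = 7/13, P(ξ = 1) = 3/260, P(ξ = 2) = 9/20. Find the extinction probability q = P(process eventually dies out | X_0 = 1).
q = 1

Mean offspring μ = 0·7/13 + 1·3/260 + 2·9/20 = 237/260 ≤ 1. For μ ≤ 1 with offspring not concentrated at 1, the Galton-Watson process goes extinct almost surely, so q = 1.
(Algebraic check: The pgf is f(s) = 7/13 + 3/260·s + 9/20·s². The extinction probability q is the smallest fixed point of f in [0, 1]. Setting s = f(s):
  9/20·s² + (3/260 − 1)·s + 7/13 = 0
  9/20·s² − (7/13 + 9/20)·s + 7/13 = 0
which factors as (s − 1)·(9/20·s − 7/13) = 0, giving roots s = 1 and s = (7/13)/(9/20) = 140/117. Since 140/117 ≥ 1, the smallest root in [0, 1] is s = 1.)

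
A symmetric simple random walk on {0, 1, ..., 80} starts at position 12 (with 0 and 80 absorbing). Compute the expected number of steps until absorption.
E[τ | X_0 = 12] = 816

Let v_k = E[τ | X_0 = k]. Boundary: v_0 = v_80 = 0. Recurrence: v_k = 1 + (v_{k-1} + v_{k+1})/2 for 1 ≤ k ≤ 79. The particular solution to v_k − (v_{k-1} + v_{k+1})/2 = 1 is v_k = −k^2. Adding homogeneous solution A + B k and matching boundaries gives v_k = k (80 − k). Substituting k = 12: v_12 = 12 · 68 = 816.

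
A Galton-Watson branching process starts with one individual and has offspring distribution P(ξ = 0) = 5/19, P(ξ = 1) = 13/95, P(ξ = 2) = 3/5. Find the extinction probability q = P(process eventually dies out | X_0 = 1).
q = 25/57

The pgf is f(s) = 5/19 + 13/95·s + 3/5·s². The extinction probability q is the smallest fixed point of f in [0, 1]. Setting s = f(s):
  3/5·s² + (13/95 − 1)·s + 5/19 = 0
  3/5·s² − (5/19 + 3/5)·s + 5/19 = 0
which factors as (s − 1)·(3/5·s − 5/19) = 0, giving roots s = 1 and s = (5/19)/(3/5) = 25/57.
Mean offspring μ = 13/95 + 2·3/5 = 127/95 > 1 (supercritical), so q < 1. The extinction probability is the smaller root: q = (5/19)/(3/5) = 25/57.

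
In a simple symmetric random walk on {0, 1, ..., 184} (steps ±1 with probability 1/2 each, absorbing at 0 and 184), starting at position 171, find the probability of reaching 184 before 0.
P(hit 184 before 0) = 171/184

Let u_k = P(hit 184 before 0 | start at k). Then u_0 = 0, u_184 = 1, and u_k = u_{k-1}/2 + u_{k+1}/2 for 1 ≤ k ≤ 183. This harmonic recurrence is solved by u_k = k/184, giving u_171 = 171/184.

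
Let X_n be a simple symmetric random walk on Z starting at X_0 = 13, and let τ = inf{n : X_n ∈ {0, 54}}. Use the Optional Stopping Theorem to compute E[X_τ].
E[X_τ] = 13

X_n is a martingale and τ is a bounded-mean stopping time (indeed τ is finite a.s. with bounded expectation since the walk is in a bounded region). By the OST, E[X_τ] = E[X_0] = 13. Equivalently: E[X_τ] = 54 · P(hit 54 first) + 0 · P(hit 0 first) = 54 · (13/54) = 13.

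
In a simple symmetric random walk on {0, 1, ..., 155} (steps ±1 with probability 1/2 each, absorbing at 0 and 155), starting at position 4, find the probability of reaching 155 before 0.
P(hit 155 before 0) = 4/155

Let u_k = P(hit 155 before 0 | start at k). Then u_0 = 0, u_155 = 1, and u_k = u_{k-1}/2 + u_{k+1}/2 for 1 ≤ k ≤ 154. This harmonic recurrence is solved by u_k = k/155, giving u_4 = 4/155.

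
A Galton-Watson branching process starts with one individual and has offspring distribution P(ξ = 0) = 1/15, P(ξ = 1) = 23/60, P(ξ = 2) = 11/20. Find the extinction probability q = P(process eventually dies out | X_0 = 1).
q = 4/33

The pgf is f(s) = 1/15 + 23/60·s + 11/20·s². The extinction probability q is the smallest fixed point of f in [0, 1]. Setting s = f(s):
  11/20·s² + (23/60 − 1)·s + 1/15 = 0
  11/20·s² − (1/15 + 11/20)·s + 1/15 = 0
which factors as (s − 1)·(11/20·s − 1/15) = 0, giving roots s = 1 and s = (1/15)/(11/20) = 4/33.
Mean offspring μ = 23/60 + 2·11/20 = 89/60 > 1 (supercritical), so q < 1. The extinction probability is the smaller root: q = (1/15)/(11/20) = 4/33.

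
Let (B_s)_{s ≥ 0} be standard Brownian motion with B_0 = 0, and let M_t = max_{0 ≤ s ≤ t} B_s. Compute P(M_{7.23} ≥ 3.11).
P(M_{7.23} ≥ 3.11) = 2·P(B_{7.23} ≥ 3.11) = 2(1 − Φ(3.11/√7.23)) ≈ 0.2474

By the reflection principle for Brownian motion, P(M_t ≥ a) = 2 · P(B_t ≥ a) for a ≥ 0. Since B_t ~ N(0, t), P(B_t ≥ 3.11) = 1 − Φ(3.11/√t) = 1 − Φ(3.11/√7.23) = 1 − Φ(1.1566). So
  P(M_{7.23} ≥ 3.11) = 2(1 − Φ(1.1566)) ≈ 0.2474.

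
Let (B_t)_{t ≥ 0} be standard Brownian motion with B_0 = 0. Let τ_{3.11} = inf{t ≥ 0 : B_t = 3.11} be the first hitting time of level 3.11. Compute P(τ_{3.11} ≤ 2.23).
P(τ_{3.11} ≤ 2.23) = 2(1 − Φ(3.11/√2.23)) = 2(1 − Φ(2.0826)) ≈ 0.0373

By the reflection principle for standard BM, P(τ_b ≤ t) = 2 · P(B_t ≥ b). Since B_t ~ N(0, t), P(B_t ≥ 3.11) = 1 − Φ(3.11/√t) = 1 − Φ(3.11/√2.23) = 1 − Φ(2.0826) ≈ 0.01864. Doubling: P(τ_{3.11} ≤ 2.23) ≈ 2 · 0.01864 = 0.03728 ≈ 0.0373.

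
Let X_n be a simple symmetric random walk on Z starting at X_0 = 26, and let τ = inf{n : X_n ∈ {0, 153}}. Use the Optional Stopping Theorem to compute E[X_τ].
E[X_τ] = 26

X_n is a martingale and τ is a bounded-mean stopping time (indeed τ is finite a.s. with bounded expectation since the walk is in a bounded region). By the OST, E[X_τ] = E[X_0] = 26. Equivalently: E[X_τ] = 153 · P(hit 153 first) + 0 · P(hit 0 first) = 153 · (26/153) = 26.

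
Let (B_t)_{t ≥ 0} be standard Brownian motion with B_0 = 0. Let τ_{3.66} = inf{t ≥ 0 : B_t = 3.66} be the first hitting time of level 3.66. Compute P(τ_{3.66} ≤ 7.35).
P(τ_{3.66} ≤ 7.35) = 2(1 − Φ(3.66/√7.35)) = 2(1 − Φ(1.3500)) ≈ 0.1770

By the reflection principle for standard BM, P(τ_b ≤ t) = 2 · P(B_t ≥ b). Since B_t ~ N(0, t), P(B_t ≥ 3.66) = 1 − Φ(3.66/√t) = 1 − Φ(3.66/√7.35) = 1 − Φ(1.3500) ≈ 0.08851. Doubling: P(τ_{3.66} ≤ 7.35) ≈ 2 · 0.08851 = 0.17702 ≈ 0.1770.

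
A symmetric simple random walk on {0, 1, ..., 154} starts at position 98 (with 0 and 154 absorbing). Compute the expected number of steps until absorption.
E[τ | X_0 = 98] = 5488

Let v_k = E[τ | X_0 = k]. Boundary: v_0 = v_154 = 0. Recurrence: v_k = 1 + (v_{k-1} + v_{k+1})/2 for 1 ≤ k ≤ 153. The particular solution to v_k − (v_{k-1} + v_{k+1})/2 = 1 is v_k = −k^2. Adding homogeneous solution A + B k and matching boundaries gives v_k = k (154 − k). Substituting k = 98: v_98 = 98 · 56 = 5488.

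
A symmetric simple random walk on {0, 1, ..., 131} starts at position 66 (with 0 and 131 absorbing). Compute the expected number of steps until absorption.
E[τ | X_0 = 66] = 4290

Let v_k = E[τ | X_0 = k]. Boundary: v_0 = v_131 = 0. Recurrence: v_k = 1 + (v_{k-1} + v_{k+1})/2 for 1 ≤ k ≤ 130. The particular solution to v_k − (v_{k-1} + v_{k+1})/2 = 1 is v_k = −k^2. Adding homogeneous solution A + B k and matching boundaries gives v_k = k (131 − k). Substituting k = 66: v_66 = 66 · 65 = 4290.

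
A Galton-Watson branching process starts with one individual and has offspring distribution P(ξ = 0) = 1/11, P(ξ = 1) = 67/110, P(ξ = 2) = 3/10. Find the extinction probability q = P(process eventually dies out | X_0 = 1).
q = 10/33

The pgf is f(s) = 1/11 + 67/110·s + 3/10·s². The extinction probability q is the smallest fixed point of f in [0, 1]. Setting s = f(s):
  3/10·s² + (67/110 − 1)·s + 1/11 = 0
  3/10·s² − (1/11 + 3/10)·s + 1/11 = 0
which factors as (s − 1)·(3/10·s − 1/11) = 0, giving roots s = 1 and s = (1/11)/(3/10) = 10/33.
Mean offspring μ = 67/110 + 2·3/10 = 133/110 > 1 (supercritical), so q < 1. The extinction probability is the smaller root: q = (1/11)/(3/10) = 10/33.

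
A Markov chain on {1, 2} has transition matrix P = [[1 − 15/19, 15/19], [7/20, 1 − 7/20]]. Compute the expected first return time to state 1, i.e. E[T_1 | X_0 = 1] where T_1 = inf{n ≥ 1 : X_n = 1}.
E[T_1 | X_0 = 1] = 1/π_1 = 433/133

For an irreducible recurrent Markov chain with stationary distribution π, E[T_i | X_0 = i] = 1/π_i (Kac's formula). Here π_1 = (7/20)/(15/19 + 7/20) = (7/20)/(433/380) = 133/433, so E[T_1 | X_0 = 1] = 1/π_1 = (15/19 + 7/20)/(7/20) = (433/380)/(7/20) = 433/133.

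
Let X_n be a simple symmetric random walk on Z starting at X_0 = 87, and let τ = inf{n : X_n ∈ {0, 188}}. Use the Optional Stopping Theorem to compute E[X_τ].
E[X_τ] = 87

X_n is a martingale and τ is a bounded-mean stopping time (indeed τ is finite a.s. with bounded expectation since the walk is in a bounded region). By the OST, E[X_τ] = E[X_0] = 87. Equivalently: E[X_τ] = 188 · P(hit 188 first) + 0 · P(hit 0 first) = 188 · (87/188) = 87.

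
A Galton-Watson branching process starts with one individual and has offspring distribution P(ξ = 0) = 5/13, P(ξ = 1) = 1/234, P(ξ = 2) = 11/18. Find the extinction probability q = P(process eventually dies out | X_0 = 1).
q = 90/143

The pgf is f(s) = 5/13 + 1/234·s + 11/18·s². The extinction probability q is the smallest fixed point of f in [0, 1]. Setting s = f(s):
  11/18·s² + (1/234 − 1)·s + 5/13 = 0
  11/18·s² − (5/13 + 11/18)·s + 5/13 = 0
which factors as (s − 1)·(11/18·s − 5/13) = 0, giving roots s = 1 and s = (5/13)/(11/18) = 90/143.
Mean offspring μ = 1/234 + 2·11/18 = 287/234 > 1 (supercritical), so q < 1. The extinction probability is the smaller root: q = (5/13)/(11/18) = 90/143.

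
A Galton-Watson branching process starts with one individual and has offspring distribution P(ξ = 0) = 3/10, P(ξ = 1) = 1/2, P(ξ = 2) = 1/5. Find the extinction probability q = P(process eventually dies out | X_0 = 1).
q = 1

Mean offspring μ = 0·3/10 + 1·1/2 + 2·1/5 = 9/10 ≤ 1. For μ ≤ 1 with offspring not concentrated at 1, the Galton-Watson process goes extinct almost surely, so q = 1.
(Algebraic check: The pgf is f(s) = 3/10 + 1/2·s + 1/5·s². The extinction probability q is the smallest fixed point of f in [0, 1]. Setting s = f(s):
  1/5·s² + (1/2 − 1)·s + 3/10 = 0
  1/5·s² − (3/10 + 1/5)·s + 3/10 = 0
which factors as (s − 1)·(1/5·s − 3/10) = 0, giving roots s = 1 and s = (3/10)/(1/5) = 3/2. Since 3/2 ≥ 1, the smallest root in [0, 1] is s = 1.)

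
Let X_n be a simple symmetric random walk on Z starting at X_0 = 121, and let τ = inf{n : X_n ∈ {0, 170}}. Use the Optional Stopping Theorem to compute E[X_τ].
E[X_τ] = 121

X_n is a martingale and τ is a bounded-mean stopping time (indeed τ is finite a.s. with bounded expectation since the walk is in a bounded region). By the OST, E[X_τ] = E[X_0] = 121. Equivalently: E[X_τ] = 170 · P(hit 170 first) + 0 · P(hit 0 first) = 170 · (121/170) = 121.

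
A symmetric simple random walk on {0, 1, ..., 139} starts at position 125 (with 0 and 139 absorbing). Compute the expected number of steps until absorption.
E[τ | X_0 = 125] = 1750

Let v_k = E[τ | X_0 = k]. Boundary: v_0 = v_139 = 0. Recurrence: v_k = 1 + (v_{k-1} + v_{k+1})/2 for 1 ≤ k ≤ 138. The particular solution to v_k − (v_{k-1} + v_{k+1})/2 = 1 is v_k = −k^2. Adding homogeneous solution A + B k and matching boundaries gives v_k = k (139 − k). Substituting k = 125: v_125 = 125 · 14 = 1750.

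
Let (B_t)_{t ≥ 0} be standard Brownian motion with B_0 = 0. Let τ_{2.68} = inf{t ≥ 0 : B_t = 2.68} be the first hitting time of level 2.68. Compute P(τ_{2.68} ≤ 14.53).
P(τ_{2.68} ≤ 14.53) = 2(1 − Φ(2.68/√14.53)) = 2(1 − Φ(0.7031)) ≈ 0.4820

By the reflection principle for standard BM, P(τ_b ≤ t) = 2 · P(B_t ≥ b). Since B_t ~ N(0, t), P(B_t ≥ 2.68) = 1 − Φ(2.68/√t) = 1 − Φ(2.68/√14.53) = 1 − Φ(0.7031) ≈ 0.24100. Doubling: P(τ_{2.68} ≤ 14.53) ≈ 2 · 0.24100 = 0.48200 ≈ 0.4820.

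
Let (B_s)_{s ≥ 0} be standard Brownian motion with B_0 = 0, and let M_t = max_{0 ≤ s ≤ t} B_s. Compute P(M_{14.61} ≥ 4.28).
P(M_{14.61} ≥ 4.28) = 2·P(B_{14.61} ≥ 4.28) = 2(1 − Φ(4.28/√14.61)) ≈ 0.2628

By the reflection principle for Brownian motion, P(M_t ≥ a) = 2 · P(B_t ≥ a) for a ≥ 0. Since B_t ~ N(0, t), P(B_t ≥ 4.28) = 1 − Φ(4.28/√t) = 1 − Φ(4.28/√14.61) = 1 − Φ(1.1197). So
  P(M_{14.61} ≥ 4.28) = 2(1 − Φ(1.1197)) ≈ 0.2628.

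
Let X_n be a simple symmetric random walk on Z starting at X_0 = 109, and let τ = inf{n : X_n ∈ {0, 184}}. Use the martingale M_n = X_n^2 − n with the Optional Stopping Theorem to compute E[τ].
E[τ] = 8175

M_n = X_n^2 − n is a martingale (since E[X_{n+1}^2 | F_n] = X_n^2 + 1). By OST (τ has finite mean in a bounded region), E[M_τ] = E[M_0] = X_0^2 − 0 = 109^2 = 11881. Also E[M_τ] = E[X_τ^2] − E[τ]. The walk exits at 0 or 184, with P(hit 184 first) = 109/184, so E[X_τ^2] = 184^2 · 109/184 + 0 = 20056. Thus E[τ] = E[X_τ^2] − E[M_τ] = 20056 − 11881 = 8175 = 109(184 − 109) = 8175.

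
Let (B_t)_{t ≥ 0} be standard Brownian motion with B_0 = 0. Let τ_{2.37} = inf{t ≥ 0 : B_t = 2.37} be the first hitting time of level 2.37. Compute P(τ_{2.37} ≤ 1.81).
P(τ_{2.37} ≤ 1.81) = 2(1 − Φ(2.37/√1.81)) = 2(1 − Φ(1.7616)) ≈ 0.0781

By the reflection principle for standard BM, P(τ_b ≤ t) = 2 · P(B_t ≥ b). Since B_t ~ N(0, t), P(B_t ≥ 2.37) = 1 − Φ(2.37/√t) = 1 − Φ(2.37/√1.81) = 1 − Φ(1.7616) ≈ 0.03907. Doubling: P(τ_{2.37} ≤ 1.81) ≈ 2 · 0.03907 = 0.07814 ≈ 0.0781.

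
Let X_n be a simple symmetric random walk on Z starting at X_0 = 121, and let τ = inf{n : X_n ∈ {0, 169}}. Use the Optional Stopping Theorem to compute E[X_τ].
E[X_τ] = 121

X_n is a martingale and τ is a bounded-mean stopping time (indeed τ is finite a.s. with bounded expectation since the walk is in a bounded region). By the OST, E[X_τ] = E[X_0] = 121. Equivalently: E[X_τ] = 169 · P(hit 169 first) + 0 · P(hit 0 first) = 169 · (121/169) = 121.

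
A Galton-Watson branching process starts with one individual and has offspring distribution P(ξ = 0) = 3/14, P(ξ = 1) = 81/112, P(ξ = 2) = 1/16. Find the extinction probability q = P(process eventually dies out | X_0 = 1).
q = 1

Mean offspring μ = 0·3/14 + 1·81/112 + 2·1/16 = 95/112 ≤ 1. For μ ≤ 1 with offspring not concentrated at 1, the Galton-Watson process goes extinct almost surely, so q = 1.
(Algebraic check: The pgf is f(s) = 3/14 + 81/112·s + 1/16·s². The extinction probability q is the smallest fixed point of f in [0, 1]. Setting s = f(s):
  1/16·s² + (81/112 − 1)·s + 3/14 = 0
  1/16·s² − (3/14 + 1/16)·s + 3/14 = 0
which factors as (s − 1)·(1/16·s − 3/14) = 0, giving roots s = 1 and s = (3/14)/(1/16) = 24/7. Since 24/7 ≥ 1, the smallest root in [0, 1] is s = 1.)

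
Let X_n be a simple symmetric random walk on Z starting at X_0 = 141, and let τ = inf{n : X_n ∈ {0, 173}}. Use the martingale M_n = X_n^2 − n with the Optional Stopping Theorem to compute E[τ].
E[τ] = 4512

M_n = X_n^2 − n is a martingale (since E[X_{n+1}^2 | F_n] = X_n^2 + 1). By OST (τ has finite mean in a bounded region), E[M_τ] = E[M_0] = X_0^2 − 0 = 141^2 = 19881. Also E[M_τ] = E[X_τ^2] − E[τ]. The walk exits at 0 or 173, with P(hit 173 first) = 141/173, so E[X_τ^2] = 173^2 · 141/173 + 0 = 24393. Thus E[τ] = E[X_τ^2] − E[M_τ] = 24393 − 19881 = 4512 = 141(173 − 141) = 4512.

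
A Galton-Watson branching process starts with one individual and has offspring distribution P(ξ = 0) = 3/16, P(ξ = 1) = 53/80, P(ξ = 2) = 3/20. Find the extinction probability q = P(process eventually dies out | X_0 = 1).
q = 1

Mean offspring μ = 0·3/16 + 1·53/80 + 2·3/20 = 77/80 ≤ 1. For μ ≤ 1 with offspring not concentrated at 1, the Galton-Watson process goes extinct almost surely, so q = 1.
(Algebraic check: The pgf is f(s) = 3/16 + 53/80·s + 3/20·s². The extinction probability q is the smallest fixed point of f in [0, 1]. Setting s = f(s):
  3/20·s² + (53/80 − 1)·s + 3/16 = 0
  3/20·s² − (3/16 + 3/20)·s + 3/16 = 0
which factors as (s − 1)·(3/20·s − 3/16) = 0, giving roots s = 1 and s = (3/16)/(3/20) = 5/4. Since 5/4 ≥ 1, the smallest root in [0, 1] is s = 1.)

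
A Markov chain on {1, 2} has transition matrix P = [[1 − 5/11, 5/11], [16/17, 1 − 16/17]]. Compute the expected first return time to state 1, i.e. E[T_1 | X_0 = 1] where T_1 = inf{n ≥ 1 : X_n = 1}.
E[T_1 | X_0 = 1] = 1/π_1 = 261/176

For an irreducible recurrent Markov chain with stationary distribution π, E[T_i | X_0 = i] = 1/π_i (Kac's formula). Here π_1 = (16/17)/(5/11 + 16/17) = (16/17)/(261/187) = 176/261, so E[T_1 | X_0 = 1] = 1/π_1 = (5/11 + 16/17)/(16/17) = (261/187)/(16/17) = 261/176.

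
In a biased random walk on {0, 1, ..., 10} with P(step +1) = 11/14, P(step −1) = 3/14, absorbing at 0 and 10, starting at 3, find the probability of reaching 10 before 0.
P(hit 10 before 0) = (1 − (3/11)^3) / (1 − (3/11)^10) = 3176408873/3242170694

Let u_k denote P(reach 10 before 0 | start at k). Boundary: u_0 = 0, u_10 = 1. Recurrence: u_k = 11/14·u_{k+1} + 3/14·u_{k-1} for 1 ≤ k ≤ 9. Try u_k = A + B·r^k with r = q/p = (3/14)/(11/14) = 3/11. Substitution satisfies the recurrence; boundary conditions give:
  u_k = (1 − r^k) / (1 − r^N) = (1 − (3/11)^3) / (1 − (3/11)^10) = 3176408873/3242170694.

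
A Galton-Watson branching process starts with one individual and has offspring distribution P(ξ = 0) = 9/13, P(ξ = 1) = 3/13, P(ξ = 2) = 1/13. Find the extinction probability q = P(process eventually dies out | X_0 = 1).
q = 1

Mean offspring μ = 0·9/13 + 1·3/13 + 2·1/13 = 5/13 ≤ 1. For μ ≤ 1 with offspring not concentrated at 1, the Galton-Watson process goes extinct almost surely, so q = 1.
(Algebraic check: The pgf is f(s) = 9/13 + 3/13·s + 1/13·s². The extinction probability q is the smallest fixed point of f in [0, 1]. Setting s = f(s):
  1/13·s² + (3/13 − 1)·s + 9/13 = 0
  1/13·s² − (9/13 + 1/13)·s + 9/13 = 0
which factors as (s − 1)·(1/13·s − 9/13) = 0, giving roots s = 1 and s = (9/13)/(1/13) = 9. Since 9 ≥ 1, the smallest root in [0, 1] is s = 1.)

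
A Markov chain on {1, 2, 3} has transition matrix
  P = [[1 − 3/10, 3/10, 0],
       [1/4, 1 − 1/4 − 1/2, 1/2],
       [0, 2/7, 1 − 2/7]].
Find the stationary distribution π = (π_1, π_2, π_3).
π = (10/43, 12/43, 21/43)

This is a birth-death chain on three states, which satisfies detailed balance: π_1 · P_{12} = π_2 · P_{21} and π_2 · P_{23} = π_3 · P_{32}.
From π_1 · 3/10 = π_2 · 1/4: π_2/π_1 = (3/10)/(1/4) = 6/5.
From π_2 · 1/2 = π_3 · 2/7: π_3/π_2 = (1/2)/(2/7) = 7/4.
Take π_1 proportional to 1; then unnormalized π = (1, 6/5, 21/10). Normalize by dividing by the sum 43/10:
  π = (10/43, 12/43, 21/43).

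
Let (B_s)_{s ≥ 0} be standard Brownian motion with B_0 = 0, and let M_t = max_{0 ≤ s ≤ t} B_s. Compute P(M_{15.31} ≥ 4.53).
P(M_{15.31} ≥ 4.53) = 2·P(B_{15.31} ≥ 4.53) = 2(1 − Φ(4.53/√15.31)) ≈ 0.2470

By the reflection principle for Brownian motion, P(M_t ≥ a) = 2 · P(B_t ≥ a) for a ≥ 0. Since B_t ~ N(0, t), P(B_t ≥ 4.53) = 1 − Φ(4.53/√t) = 1 − Φ(4.53/√15.31) = 1 − Φ(1.1577). So
  P(M_{15.31} ≥ 4.53) = 2(1 − Φ(1.1577)) ≈ 0.2470.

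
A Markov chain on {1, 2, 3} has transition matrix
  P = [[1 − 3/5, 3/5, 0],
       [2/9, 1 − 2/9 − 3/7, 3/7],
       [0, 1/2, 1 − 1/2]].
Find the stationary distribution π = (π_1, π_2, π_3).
π = (70/421, 189/421, 162/421)

This is a birth-death chain on three states, which satisfies detailed balance: π_1 · P_{12} = π_2 · P_{21} and π_2 · P_{23} = π_3 · P_{32}.
From π_1 · 3/5 = π_2 · 2/9: π_2/π_1 = (3/5)/(2/9) = 27/10.
From π_2 · 3/7 = π_3 · 1/2: π_3/π_2 = (3/7)/(1/2) = 6/7.
Take π_1 proportional to 1; then unnormalized π = (1, 27/10, 81/35). Normalize by dividing by the sum 421/70:
  π = (70/421, 189/421, 162/421).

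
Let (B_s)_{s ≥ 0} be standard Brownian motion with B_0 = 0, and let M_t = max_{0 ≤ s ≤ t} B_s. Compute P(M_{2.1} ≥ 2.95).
P(M_{2.1} ≥ 2.95) = 2·P(B_{2.1} ≥ 2.95) = 2(1 − Φ(2.95/√2.1)) ≈ 0.0418

By the reflection principle for Brownian motion, P(M_t ≥ a) = 2 · P(B_t ≥ a) for a ≥ 0. Since B_t ~ N(0, t), P(B_t ≥ 2.95) = 1 − Φ(2.95/√t) = 1 − Φ(2.95/√2.1) = 1 − Φ(2.0357). So
  P(M_{2.1} ≥ 2.95) = 2(1 − Φ(2.0357)) ≈ 0.0418.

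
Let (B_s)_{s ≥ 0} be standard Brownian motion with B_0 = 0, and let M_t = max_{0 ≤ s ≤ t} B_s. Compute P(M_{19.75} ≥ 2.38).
P(M_{19.75} ≥ 2.38) = 2·P(B_{19.75} ≥ 2.38) = 2(1 − Φ(2.38/√19.75)) ≈ 0.5923

By the reflection principle for Brownian motion, P(M_t ≥ a) = 2 · P(B_t ≥ a) for a ≥ 0. Since B_t ~ N(0, t), P(B_t ≥ 2.38) = 1 − Φ(2.38/√t) = 1 − Φ(2.38/√19.75) = 1 − Φ(0.5355). So
  P(M_{19.75} ≥ 2.38) = 2(1 − Φ(0.5355)) ≈ 0.5923.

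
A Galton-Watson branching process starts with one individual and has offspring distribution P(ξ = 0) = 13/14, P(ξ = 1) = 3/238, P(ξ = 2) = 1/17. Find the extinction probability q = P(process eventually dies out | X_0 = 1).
q = 1

Mean offspring μ = 0·13/14 + 1·3/238 + 2·1/17 = 31/238 ≤ 1. For μ ≤ 1 with offspring not concentrated at 1, the Galton-Watson process goes extinct almost surely, so q = 1.
(Algebraic check: The pgf is f(s) = 13/14 + 3/238·s + 1/17·s². The extinction probability q is the smallest fixed point of f in [0, 1]. Setting s = f(s):
  1/17·s² + (3/238 − 1)·s + 13/14 = 0
  1/17·s² − (13/14 + 1/17)·s + 13/14 = 0
which factors as (s − 1)·(1/17·s − 13/14) = 0, giving roots s = 1 and s = (13/14)/(1/17) = 221/14. Since 221/14 ≥ 1, the smallest root in [0, 1] is s = 1.)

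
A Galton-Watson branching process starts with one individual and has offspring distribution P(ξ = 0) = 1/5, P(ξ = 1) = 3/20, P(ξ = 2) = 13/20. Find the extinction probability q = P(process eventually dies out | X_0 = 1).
q = 4/13

The pgf is f(s) = 1/5 + 3/20·s + 13/20·s². The extinction probability q is the smallest fixed point of f in [0, 1]. Setting s = f(s):
  13/20·s² + (3/20 − 1)·s + 1/5 = 0
  13/20·s² − (1/5 + 13/20)·s + 1/5 = 0
which factors as (s − 1)·(13/20·s − 1/5) = 0, giving roots s = 1 and s = (1/5)/(13/20) = 4/13.
Mean offspring μ = 3/20 + 2·13/20 = 29/20 > 1 (supercritical), so q < 1. The extinction probability is the smaller root: q = (1/5)/(13/20) = 4/13.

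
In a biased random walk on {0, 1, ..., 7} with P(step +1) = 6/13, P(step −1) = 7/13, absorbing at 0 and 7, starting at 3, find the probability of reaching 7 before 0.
P(hit 7 before 0) = (1 − (7/6)^3) / (1 − (7/6)^7) = 164592/543607

Let u_k denote P(reach 7 before 0 | start at k). Boundary: u_0 = 0, u_7 = 1. Recurrence: u_k = 6/13·u_{k+1} + 7/13·u_{k-1} for 1 ≤ k ≤ 6. Try u_k = A + B·r^k with r = q/p = (7/13)/(6/13) = 7/6. Substitution satisfies the recurrence; boundary conditions give:
  u_k = (1 − r^k) / (1 − r^N) = (1 − (7/6)^3) / (1 − (7/6)^7) = 164592/543607.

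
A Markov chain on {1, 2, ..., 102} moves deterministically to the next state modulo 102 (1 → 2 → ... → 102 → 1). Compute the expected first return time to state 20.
E[T_20 | X_0 = 20] = 102

The chain cycles deterministically, so starting at state 20 it returns in exactly 102 steps. Equivalently, the stationary distribution is uniform π_j = 1/102 for every state j, so by Kac's formula E[T_20] = 1/π_20 = 102.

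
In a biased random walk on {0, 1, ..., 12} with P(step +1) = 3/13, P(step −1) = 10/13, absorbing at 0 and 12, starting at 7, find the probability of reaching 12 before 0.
P(hit 12 before 0) = (1 − (10/3)^7) / (1 − (10/3)^12) = 347066937/142857066937

Let u_k denote P(reach 12 before 0 | start at k). Boundary: u_0 = 0, u_12 = 1. Recurrence: u_k = 3/13·u_{k+1} + 10/13·u_{k-1} for 1 ≤ k ≤ 11. Try u_k = A + B·r^k with r = q/p = (10/13)/(3/13) = 10/3. Substitution satisfies the recurrence; boundary conditions give:
  u_k = (1 − r^k) / (1 − r^N) = (1 − (10/3)^7) / (1 − (10/3)^12) = 347066937/142857066937.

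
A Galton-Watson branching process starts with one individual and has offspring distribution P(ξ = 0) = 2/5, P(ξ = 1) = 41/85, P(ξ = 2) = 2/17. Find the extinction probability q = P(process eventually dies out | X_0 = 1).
q = 1

Mean offspring μ = 0·2/5 + 1·41/85 + 2·2/17 = 61/85 ≤ 1. For μ ≤ 1 with offspring not concentrated at 1, the Galton-Watson process goes extinct almost surely, so q = 1.
(Algebraic check: The pgf is f(s) = 2/5 + 41/85·s + 2/17·s². The extinction probability q is the smallest fixed point of f in [0, 1]. Setting s = f(s):
  2/17·s² + (41/85 − 1)·s + 2/5 = 0
  2/17·s² − (2/5 + 2/17)·s + 2/5 = 0
which factors as (s − 1)·(2/17·s − 2/5) = 0, giving roots s = 1 and s = (2/5)/(2/17) = 17/5. Since 17/5 ≥ 1, the smallest root in [0, 1] is s = 1.)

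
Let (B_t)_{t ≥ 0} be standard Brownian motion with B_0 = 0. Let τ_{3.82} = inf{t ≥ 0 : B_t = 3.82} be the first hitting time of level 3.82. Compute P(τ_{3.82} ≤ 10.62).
P(τ_{3.82} ≤ 10.62) = 2(1 − Φ(3.82/√10.62)) = 2(1 − Φ(1.1722)) ≈ 0.2411

By the reflection principle for standard BM, P(τ_b ≤ t) = 2 · P(B_t ≥ b). Since B_t ~ N(0, t), P(B_t ≥ 3.82) = 1 − Φ(3.82/√t) = 1 − Φ(3.82/√10.62) = 1 − Φ(1.1722) ≈ 0.12056. Doubling: P(τ_{3.82} ≤ 10.62) ≈ 2 · 0.12056 = 0.24112 ≈ 0.2411.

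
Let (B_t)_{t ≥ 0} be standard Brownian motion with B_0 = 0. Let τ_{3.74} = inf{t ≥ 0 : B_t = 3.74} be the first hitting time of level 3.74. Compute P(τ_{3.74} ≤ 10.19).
P(τ_{3.74} ≤ 10.19) = 2(1 − Φ(3.74/√10.19)) = 2(1 − Φ(1.1716)) ≈ 0.2414

By the reflection principle for standard BM, P(τ_b ≤ t) = 2 · P(B_t ≥ b). Since B_t ~ N(0, t), P(B_t ≥ 3.74) = 1 − Φ(3.74/√t) = 1 − Φ(3.74/√10.19) = 1 − Φ(1.1716) ≈ 0.12068. Doubling: P(τ_{3.74} ≤ 10.19) ≈ 2 · 0.12068 = 0.24136 ≈ 0.2414.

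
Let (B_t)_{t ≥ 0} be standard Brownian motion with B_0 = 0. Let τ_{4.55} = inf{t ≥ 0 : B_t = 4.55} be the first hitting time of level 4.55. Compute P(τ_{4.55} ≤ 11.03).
P(τ_{4.55} ≤ 11.03) = 2(1 − Φ(4.55/√11.03)) = 2(1 − Φ(1.3700)) ≈ 0.1707

By the reflection principle for standard BM, P(τ_b ≤ t) = 2 · P(B_t ≥ b). Since B_t ~ N(0, t), P(B_t ≥ 4.55) = 1 − Φ(4.55/√t) = 1 − Φ(4.55/√11.03) = 1 − Φ(1.3700) ≈ 0.08534. Doubling: P(τ_{4.55} ≤ 11.03) ≈ 2 · 0.08534 = 0.17068 ≈ 0.1707.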